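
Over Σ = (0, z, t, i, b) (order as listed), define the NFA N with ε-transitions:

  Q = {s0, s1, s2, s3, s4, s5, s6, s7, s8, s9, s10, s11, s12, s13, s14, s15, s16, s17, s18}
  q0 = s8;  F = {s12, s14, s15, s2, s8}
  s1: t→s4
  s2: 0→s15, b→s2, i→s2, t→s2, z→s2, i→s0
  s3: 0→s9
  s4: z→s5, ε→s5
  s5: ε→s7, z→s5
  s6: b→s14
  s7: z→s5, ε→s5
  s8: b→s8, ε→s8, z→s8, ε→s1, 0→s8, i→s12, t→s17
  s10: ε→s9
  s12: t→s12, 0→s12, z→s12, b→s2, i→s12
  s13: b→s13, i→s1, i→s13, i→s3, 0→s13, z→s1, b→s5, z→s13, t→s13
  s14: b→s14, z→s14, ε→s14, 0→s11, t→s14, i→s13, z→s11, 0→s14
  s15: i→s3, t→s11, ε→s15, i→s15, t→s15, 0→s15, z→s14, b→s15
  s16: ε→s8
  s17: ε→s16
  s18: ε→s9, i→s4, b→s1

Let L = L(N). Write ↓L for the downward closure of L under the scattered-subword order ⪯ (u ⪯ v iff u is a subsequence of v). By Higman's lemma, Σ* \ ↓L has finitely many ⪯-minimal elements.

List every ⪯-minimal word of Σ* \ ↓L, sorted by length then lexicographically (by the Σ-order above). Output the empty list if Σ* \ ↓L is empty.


Antichain: [ib0zi].

|Q|=19, |F|=5, |δ|=58 (11 ε).
min D↑ (6 st, q0=0, F={5}): 0:0→0,z→0,t→0,i→1,b→0 1:0→1,z→1,t→1,i→1,b→2 2:0→3,z→2,t→2,i→2,b→2 3:0→3,z→4,t→3,i→3,b→3 4:0→4,z→4,t→4,i→5,b→4 5:0→5,z→5,t→5,i→5,b→5 [Hopcroft].
'ib0zi': run [16, 13, 12, 10, 9, 7] end={s1,s13,s3,s4,s5,s7,s9} — reject; 5/5 del acc.
1 minimals (antichain).


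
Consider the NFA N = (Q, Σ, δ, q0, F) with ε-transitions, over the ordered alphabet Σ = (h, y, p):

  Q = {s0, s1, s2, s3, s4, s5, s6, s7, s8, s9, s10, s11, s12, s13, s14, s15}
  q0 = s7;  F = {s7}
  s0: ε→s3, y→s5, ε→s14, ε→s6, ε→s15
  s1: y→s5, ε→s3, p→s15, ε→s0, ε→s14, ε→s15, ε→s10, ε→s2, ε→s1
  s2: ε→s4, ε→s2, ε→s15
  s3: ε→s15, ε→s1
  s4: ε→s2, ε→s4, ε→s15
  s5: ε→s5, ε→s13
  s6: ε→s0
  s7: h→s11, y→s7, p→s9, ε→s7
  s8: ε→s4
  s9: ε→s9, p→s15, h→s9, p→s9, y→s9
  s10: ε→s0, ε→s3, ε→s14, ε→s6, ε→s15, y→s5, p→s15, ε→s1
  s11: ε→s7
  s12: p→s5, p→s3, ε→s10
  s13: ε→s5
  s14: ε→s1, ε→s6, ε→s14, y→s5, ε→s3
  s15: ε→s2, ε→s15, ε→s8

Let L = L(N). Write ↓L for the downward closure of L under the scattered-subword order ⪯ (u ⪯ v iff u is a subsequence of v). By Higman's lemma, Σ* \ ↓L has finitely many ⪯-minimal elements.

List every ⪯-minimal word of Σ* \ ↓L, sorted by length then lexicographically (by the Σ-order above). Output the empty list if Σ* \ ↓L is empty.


|Q|=16, |F|=1, |δ|=56 (41 ε).
min D↑ (2 st, q0=0, F={1}): 0:h→0,y→0,p→1 1:h→1,y→1,p→1.
'p': N↓-sim [7, 5] end={s15,s2,s4,s8,s9} ∉↓L; 1/1 del acc.
1 minimals (antichain).

Antichain: [p].


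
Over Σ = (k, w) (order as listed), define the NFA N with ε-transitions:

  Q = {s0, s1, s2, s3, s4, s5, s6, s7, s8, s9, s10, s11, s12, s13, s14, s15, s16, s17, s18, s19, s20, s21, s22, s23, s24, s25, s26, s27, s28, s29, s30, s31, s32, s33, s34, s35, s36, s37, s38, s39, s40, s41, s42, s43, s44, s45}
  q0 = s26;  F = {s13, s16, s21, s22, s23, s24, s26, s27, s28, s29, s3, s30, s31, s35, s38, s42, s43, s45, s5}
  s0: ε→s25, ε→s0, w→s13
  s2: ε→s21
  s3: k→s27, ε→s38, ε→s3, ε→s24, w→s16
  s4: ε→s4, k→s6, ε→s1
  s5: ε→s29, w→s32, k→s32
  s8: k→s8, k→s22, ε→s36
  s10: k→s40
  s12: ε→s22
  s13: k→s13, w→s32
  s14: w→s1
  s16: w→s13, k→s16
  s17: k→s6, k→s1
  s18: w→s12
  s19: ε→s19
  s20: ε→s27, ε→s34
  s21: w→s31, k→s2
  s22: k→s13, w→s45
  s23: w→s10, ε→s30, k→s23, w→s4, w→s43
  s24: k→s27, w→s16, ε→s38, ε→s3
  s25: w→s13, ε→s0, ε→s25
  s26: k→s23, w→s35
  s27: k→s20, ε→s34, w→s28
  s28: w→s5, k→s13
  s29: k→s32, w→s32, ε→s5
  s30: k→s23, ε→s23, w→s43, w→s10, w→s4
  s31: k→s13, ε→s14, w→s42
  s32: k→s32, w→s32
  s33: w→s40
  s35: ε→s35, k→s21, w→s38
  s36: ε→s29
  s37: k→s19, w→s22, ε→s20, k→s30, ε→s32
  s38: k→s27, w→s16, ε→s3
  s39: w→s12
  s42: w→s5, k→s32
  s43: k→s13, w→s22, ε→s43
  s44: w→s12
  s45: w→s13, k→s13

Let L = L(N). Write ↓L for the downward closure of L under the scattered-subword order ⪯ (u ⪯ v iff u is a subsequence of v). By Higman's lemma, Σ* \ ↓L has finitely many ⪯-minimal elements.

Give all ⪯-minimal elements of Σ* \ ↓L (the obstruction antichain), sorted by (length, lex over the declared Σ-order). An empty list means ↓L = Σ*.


|Q|=46, |F|=19, |δ|=89 (29 ε).
min D↑ (16 st, q0=0, F={11}): 0:k→1,w→2 1:k→1,w→3 2:k→4,w→5 3:k→6,w→7 4:k→4,w→8 5:k→9,w→10 6:k→6,w→11 7:k→6,w→12 8:k→6,w→13 9:k→9,w→14 10:k→10,w→6 11:k→11,w→11 12:k→6,w→6 13:k→11,w→15 14:k→6,w→15 15:k→11,w→11 (ε-aug+det+¬).
'kwkw': run [29, 24, 16, 4, 1] end={s32} ∉↓L; 4/4 del acc.
'wkwwk': run [29, 26, 17, 9, 5, 1] end={s32} rej; 5/5 del acc.
'wwwww': |S_i|=[29, 26, 18, 9, 4, 1] end={s32} ∉↓L; 5/5 del acc.
3 words, ⪯-incomp.

Antichain: [kwkw, wkwwk, wwwww].


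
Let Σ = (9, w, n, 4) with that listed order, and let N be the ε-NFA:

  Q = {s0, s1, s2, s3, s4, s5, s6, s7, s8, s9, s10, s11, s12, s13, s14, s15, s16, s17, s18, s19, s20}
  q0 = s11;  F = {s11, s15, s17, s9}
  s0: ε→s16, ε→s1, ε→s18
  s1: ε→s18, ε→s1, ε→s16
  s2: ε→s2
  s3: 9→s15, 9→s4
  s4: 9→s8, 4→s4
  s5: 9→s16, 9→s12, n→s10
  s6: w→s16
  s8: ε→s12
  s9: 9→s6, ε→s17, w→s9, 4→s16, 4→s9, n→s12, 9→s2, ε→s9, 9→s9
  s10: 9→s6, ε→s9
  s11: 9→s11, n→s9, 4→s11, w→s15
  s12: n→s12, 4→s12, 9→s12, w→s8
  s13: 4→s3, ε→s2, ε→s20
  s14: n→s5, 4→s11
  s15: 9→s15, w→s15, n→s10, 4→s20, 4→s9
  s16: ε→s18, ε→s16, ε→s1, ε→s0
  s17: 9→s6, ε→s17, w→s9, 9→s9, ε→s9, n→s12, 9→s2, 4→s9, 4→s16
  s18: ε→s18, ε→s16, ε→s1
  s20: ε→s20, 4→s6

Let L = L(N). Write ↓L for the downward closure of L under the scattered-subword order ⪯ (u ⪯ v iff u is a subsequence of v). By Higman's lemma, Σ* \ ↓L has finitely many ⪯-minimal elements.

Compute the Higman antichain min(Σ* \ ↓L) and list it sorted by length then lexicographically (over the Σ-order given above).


A = [nn, w4n].

|Q|=21, |F|=4, |δ|=63 (23 ε).
min D↑ (4 st, q0=0, F={3}): 0:9→0,w→1,n→2,4→0 1:9→1,w→1,n→2,4→2 2:9→2,w→2,n→3,4→2 3:9→3,w→3,n→3,4→3 (ε-aug+det+¬).
'nn': run [14, 11, 2] end={s12,s8} rej; 2/2 del acc.
'w4n': |S_i|=[14, 13, 11, 2] end={s12,s8} rej; 3/3 deletions ∈↓L.
2 minimals (antichain).


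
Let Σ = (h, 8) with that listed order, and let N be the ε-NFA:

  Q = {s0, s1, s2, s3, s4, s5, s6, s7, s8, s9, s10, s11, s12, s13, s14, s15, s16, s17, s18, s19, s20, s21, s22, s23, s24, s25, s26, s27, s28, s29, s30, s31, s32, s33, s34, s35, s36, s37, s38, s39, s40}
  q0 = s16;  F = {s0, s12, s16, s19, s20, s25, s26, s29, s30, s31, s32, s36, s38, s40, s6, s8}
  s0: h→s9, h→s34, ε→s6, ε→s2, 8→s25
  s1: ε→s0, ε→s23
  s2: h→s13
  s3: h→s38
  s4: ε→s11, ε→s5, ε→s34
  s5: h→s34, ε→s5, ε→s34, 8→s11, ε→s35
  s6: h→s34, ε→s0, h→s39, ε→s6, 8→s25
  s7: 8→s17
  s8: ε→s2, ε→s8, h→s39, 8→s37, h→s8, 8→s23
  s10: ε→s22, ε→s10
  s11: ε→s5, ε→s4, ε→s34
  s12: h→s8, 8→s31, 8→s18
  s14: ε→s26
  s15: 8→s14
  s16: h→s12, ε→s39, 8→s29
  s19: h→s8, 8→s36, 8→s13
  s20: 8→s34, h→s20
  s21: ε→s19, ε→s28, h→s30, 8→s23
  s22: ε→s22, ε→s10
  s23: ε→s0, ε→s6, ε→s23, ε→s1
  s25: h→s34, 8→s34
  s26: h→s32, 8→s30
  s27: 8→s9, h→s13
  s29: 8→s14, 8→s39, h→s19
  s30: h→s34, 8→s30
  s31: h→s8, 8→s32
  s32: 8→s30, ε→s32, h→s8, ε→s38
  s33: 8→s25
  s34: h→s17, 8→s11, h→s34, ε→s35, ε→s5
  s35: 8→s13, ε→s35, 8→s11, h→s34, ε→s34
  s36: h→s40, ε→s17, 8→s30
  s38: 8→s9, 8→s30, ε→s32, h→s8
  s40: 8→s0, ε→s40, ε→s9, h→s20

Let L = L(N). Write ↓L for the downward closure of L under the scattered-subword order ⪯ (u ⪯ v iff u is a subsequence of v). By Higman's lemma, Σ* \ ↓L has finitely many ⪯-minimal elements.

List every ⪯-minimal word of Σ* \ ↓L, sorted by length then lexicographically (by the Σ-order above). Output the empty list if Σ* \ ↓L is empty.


|Q|=41, |F|=16, |δ|=96 (39 ε).
min D↑ (15 st, q0=0, F={11}): 0:h→1,8→2 1:h→3,8→4 2:h→5,8→6 3:h→3,8→7 4:h→3,8→8 5:h→3,8→9 6:h→8,8→10 7:h→11,8→12 8:h→3,8→10 9:h→13,8→10 10:h→11,8→10 11:h→11,8→11 12:h→11,8→11 13:h→14,8→7 14:h→14,8→11.
'hh8h': run [31, 27, 19, 16, 9] end={s11,s13,s17,s34,s35,s39,s4,s5,s9} ∉↓L; 4/4 deletions ∈↓L.
'888h': |S_i|=[31, 29, 25, 17, 9] end={s11,s13,s17,s34,s35,s39,s4,s5,s9} — reject; 4/4 deletions ∈↓L.
'hh888': |S_i|=[31, 27, 19, 16, 8, 7] end={s11,s13,s17,s34,s35,s4,s5} — reject; 5/5 single-dels accept.
'8h8hh8': run [31, 29, 24, 20, 15, 10, 7] end={s11,s13,s17,s34,s35,s4,s5} ∉↓L; 6/6 del acc.
4 words, ⪯-incomp.

Antichain: [hh8h, 888h, hh888, 8h8hh8].


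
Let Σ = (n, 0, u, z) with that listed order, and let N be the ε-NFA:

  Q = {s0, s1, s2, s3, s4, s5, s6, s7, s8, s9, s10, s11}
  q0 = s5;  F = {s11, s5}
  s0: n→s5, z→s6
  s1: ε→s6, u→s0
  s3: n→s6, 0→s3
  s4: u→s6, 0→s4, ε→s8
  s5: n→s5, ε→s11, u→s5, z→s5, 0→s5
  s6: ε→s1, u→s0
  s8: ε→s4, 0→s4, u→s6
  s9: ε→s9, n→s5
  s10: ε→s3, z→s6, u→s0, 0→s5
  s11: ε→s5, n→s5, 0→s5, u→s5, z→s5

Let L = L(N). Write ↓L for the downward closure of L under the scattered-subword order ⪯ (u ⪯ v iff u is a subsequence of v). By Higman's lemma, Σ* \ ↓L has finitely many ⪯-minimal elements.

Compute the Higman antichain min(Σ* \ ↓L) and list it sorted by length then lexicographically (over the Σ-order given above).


min(Σ*\↓L) = [].

|Q|=12, |F|=2, |δ|=30 (8 ε).
min D↑ (1 st, q0=0, F={}): 0:n→0,0→0,u→0,z→0 (ε-aug+det+¬).
L(D↑) = ∅; no obstructions.


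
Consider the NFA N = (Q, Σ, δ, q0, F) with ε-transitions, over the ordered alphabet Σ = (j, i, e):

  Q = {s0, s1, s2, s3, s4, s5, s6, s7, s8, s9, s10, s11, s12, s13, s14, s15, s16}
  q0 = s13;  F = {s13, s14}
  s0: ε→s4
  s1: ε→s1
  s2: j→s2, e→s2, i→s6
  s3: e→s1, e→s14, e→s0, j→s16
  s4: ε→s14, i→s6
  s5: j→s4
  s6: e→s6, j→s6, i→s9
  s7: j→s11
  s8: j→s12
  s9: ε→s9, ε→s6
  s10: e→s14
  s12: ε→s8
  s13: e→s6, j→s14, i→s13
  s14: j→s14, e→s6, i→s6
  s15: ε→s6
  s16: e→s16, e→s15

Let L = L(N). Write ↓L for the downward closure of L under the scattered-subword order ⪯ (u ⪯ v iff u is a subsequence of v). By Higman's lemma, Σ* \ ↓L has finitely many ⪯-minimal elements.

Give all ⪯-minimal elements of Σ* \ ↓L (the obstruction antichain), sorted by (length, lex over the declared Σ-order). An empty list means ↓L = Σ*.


|Q|=17, |F|=2, |δ|=30 (7 ε).
min D↑ (3 st, q0=0, F={2}): 0:j→1,i→0,e→2 1:j→1,i→2,e→2 2:j→2,i→2,e→2 (ε-aug+det+¬).
'e': run [4, 2] end={s6,s9} ∉↓L; 1/1 deletions ∈↓L.
'ji': N↓-sim [4, 3, 2] end={s6,s9} ∉↓L; 2/2 deletions ∈↓L.
2 obstructions.

min(Σ*\↓L) = [e, ji].


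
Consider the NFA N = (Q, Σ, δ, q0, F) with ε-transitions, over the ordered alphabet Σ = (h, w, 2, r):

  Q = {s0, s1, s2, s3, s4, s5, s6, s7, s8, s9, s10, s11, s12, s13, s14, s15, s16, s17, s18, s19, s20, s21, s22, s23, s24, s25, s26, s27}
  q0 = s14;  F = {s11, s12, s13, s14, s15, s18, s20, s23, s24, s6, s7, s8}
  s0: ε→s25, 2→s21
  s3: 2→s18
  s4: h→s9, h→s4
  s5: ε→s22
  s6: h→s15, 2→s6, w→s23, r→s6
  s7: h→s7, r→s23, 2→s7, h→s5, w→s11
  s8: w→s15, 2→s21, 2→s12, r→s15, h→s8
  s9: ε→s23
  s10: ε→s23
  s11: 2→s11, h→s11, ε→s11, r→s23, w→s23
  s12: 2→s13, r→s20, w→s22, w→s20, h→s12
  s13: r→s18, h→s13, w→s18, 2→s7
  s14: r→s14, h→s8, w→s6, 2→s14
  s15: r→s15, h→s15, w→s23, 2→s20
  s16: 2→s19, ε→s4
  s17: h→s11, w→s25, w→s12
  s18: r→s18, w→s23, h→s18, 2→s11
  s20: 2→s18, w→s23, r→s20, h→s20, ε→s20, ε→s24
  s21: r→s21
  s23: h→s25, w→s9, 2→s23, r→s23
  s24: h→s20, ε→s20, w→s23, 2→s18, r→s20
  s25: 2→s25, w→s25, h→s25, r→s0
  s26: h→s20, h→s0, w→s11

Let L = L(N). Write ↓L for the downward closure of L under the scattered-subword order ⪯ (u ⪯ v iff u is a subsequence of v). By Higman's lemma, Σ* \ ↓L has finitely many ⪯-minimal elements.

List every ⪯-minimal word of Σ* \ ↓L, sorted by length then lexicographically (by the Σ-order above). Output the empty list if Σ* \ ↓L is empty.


|Q|=28, |F|=12, |δ|=76 (9 ε).
min D↑ (12 st, q0=0, F={8}): 0:h→1,w→2,2→0,r→0 1:h→1,w→3,2→4,r→3 2:h→3,w→5,2→2,r→2 3:h→3,w→5,2→6,r→3 4:h→4,w→6,2→7,r→6 5:h→8,w→5,2→5,r→5 6:h→6,w→5,2→9,r→6 7:h→7,w→9,2→10,r→9 8:h→8,w→8,2→8,r→8 9:h→9,w→5,2→11,r→9 10:h→10,w→11,2→10,r→5 11:h→11,w→5,2→11,r→5 [Hopcroft].
'wwh': run [18, 12, 5, 3] end={s0,s21,s25} ∉↓L; 3/3 single-dels accept.
'hrwh': |S_i|=[18, 16, 10, 5, 3] end={s0,s21,s25} rej; 4/4 deletions ∈↓L.
'h222rh': run [18, 16, 14, 11, 9, 5, 3] end={s0,s21,s25} ∉↓L; 6/6 single-dels accept.
3 minimals (antichain).

Antichain: [wwh, hrwh, h222rh].


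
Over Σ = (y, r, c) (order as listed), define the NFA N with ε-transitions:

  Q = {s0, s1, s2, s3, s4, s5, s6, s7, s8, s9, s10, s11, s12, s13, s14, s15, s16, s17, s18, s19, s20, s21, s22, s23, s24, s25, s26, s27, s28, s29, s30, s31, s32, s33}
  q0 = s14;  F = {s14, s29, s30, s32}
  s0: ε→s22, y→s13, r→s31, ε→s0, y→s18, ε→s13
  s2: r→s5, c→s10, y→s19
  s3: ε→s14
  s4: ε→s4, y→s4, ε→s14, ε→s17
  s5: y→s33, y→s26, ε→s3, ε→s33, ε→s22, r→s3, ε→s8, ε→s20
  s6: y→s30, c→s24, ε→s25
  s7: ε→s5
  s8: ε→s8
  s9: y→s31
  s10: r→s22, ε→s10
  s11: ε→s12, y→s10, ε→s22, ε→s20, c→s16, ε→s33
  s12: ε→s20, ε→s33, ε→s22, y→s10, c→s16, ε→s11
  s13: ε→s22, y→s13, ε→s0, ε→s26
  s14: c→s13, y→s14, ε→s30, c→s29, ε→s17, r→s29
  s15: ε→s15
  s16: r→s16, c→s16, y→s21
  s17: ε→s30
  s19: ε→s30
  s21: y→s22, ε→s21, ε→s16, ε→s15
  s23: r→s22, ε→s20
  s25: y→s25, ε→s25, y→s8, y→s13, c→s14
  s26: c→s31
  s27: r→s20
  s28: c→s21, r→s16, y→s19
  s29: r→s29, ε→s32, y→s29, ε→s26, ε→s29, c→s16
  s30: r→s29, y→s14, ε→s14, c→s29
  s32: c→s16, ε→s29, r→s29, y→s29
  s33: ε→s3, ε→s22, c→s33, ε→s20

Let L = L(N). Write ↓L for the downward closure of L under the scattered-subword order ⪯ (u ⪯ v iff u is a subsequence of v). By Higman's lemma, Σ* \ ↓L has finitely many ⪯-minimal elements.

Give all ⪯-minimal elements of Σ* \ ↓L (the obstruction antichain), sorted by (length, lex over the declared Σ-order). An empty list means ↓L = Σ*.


|Q|=34, |F|=4, |δ|=92 (45 ε).
min D↑ (3 st, q0=0, F={2}): 0:y→0,r→1,c→1 1:y→1,r→1,c→2 2:y→2,r→2,c→2 [Hopcroft].
'rc': |S_i|=[14, 8, 5] end={s15,s16,s21,s22,s31} ∉↓L; 2/2 del acc.
'cc': run [14, 11, 5] end={s15,s16,s21,s22,s31} rej; 2/2 single-dels accept.
2 minimals (antichain).

Antichain: [rc, cc].


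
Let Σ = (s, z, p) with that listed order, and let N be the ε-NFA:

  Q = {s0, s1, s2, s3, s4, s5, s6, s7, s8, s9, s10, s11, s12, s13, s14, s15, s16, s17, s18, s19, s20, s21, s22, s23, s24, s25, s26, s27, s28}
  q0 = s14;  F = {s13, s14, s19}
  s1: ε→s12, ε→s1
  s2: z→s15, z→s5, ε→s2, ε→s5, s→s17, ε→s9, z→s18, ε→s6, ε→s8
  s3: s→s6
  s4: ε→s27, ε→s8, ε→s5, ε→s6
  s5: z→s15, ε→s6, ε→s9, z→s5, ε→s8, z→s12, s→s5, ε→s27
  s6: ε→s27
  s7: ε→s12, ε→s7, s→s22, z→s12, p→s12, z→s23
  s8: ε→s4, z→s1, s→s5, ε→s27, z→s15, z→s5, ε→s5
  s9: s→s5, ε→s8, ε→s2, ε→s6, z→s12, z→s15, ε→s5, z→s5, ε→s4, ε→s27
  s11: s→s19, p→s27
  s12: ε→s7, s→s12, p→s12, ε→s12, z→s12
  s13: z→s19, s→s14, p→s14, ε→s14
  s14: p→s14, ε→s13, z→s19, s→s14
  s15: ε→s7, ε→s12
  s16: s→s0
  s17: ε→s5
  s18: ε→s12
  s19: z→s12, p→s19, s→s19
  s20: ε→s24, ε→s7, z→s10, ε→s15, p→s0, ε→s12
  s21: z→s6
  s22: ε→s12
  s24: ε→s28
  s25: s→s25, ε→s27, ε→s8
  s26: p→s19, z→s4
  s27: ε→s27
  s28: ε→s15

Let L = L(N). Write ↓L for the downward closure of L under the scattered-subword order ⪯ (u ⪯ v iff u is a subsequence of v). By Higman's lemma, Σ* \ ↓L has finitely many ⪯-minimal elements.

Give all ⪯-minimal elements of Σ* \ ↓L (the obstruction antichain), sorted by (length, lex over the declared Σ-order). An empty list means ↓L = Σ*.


min(Σ*\↓L) = [zz].

|Q|=29, |F|=3, |δ|=87 (45 ε).
min D↑ (3 st, q0=0, F={2}): 0:s→0,z→1,p→0 1:s→1,z→2,p→1 2:s→2,z→2,p→2.
'zz': |S_i|=[7, 5, 4] end={s12,s22,s23,s7} — reject; 2/2 single-dels accept.
1 obstructions.


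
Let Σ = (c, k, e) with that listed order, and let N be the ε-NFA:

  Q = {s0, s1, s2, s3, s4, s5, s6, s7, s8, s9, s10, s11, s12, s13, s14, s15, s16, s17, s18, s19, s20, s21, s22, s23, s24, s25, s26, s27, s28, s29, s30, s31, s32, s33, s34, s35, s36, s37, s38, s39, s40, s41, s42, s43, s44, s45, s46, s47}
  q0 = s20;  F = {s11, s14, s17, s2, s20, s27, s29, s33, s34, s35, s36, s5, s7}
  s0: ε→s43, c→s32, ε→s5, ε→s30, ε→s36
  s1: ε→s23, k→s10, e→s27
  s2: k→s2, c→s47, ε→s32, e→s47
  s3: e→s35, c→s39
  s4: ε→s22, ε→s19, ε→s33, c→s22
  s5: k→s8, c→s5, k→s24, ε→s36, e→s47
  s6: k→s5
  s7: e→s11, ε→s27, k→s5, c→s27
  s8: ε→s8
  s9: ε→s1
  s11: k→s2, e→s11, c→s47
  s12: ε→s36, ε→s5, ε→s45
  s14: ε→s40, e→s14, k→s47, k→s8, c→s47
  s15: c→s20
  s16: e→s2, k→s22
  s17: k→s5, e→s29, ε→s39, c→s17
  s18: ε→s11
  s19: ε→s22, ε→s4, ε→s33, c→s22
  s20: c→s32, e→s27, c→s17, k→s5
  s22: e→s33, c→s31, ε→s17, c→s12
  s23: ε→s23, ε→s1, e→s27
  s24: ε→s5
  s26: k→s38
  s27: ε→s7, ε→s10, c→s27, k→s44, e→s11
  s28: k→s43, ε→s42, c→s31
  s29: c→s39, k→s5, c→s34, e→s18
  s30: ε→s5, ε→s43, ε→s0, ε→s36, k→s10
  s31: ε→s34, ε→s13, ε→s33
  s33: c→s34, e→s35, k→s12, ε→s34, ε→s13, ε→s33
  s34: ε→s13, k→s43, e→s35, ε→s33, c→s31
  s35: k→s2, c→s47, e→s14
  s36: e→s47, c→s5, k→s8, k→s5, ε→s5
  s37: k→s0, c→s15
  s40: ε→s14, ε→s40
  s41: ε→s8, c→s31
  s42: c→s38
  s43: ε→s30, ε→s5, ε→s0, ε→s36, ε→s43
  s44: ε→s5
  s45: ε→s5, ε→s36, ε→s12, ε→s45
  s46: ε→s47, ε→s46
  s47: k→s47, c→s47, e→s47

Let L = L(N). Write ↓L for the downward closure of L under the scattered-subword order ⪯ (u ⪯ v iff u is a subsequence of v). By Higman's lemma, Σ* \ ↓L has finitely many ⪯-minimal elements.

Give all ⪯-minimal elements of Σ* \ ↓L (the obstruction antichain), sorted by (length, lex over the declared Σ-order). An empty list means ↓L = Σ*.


|Q|=48, |F|=13, |δ|=127 (57 ε).
min D↑ (11 st, q0=0, F={5}): 0:c→1,k→2,e→3 1:c→1,k→2,e→4 2:c→2,k→2,e→5 3:c→3,k→2,e→6 4:c→7,k→2,e→6 5:c→5,k→5,e→5 6:c→5,k→8,e→6 7:c→7,k→2,e→9 8:c→5,k→8,e→5 9:c→5,k→8,e→10 10:c→5,k→5,e→10 [Hopcroft].
'ke': run [29, 14, 1] end={s47} — reject; 2/2 deletions ∈↓L.
'eec': N↓-sim [29, 27, 9, 1] end={s47} — reject; 3/3 del acc.
'ceceek': N↓-sim [29, 28, 24, 21, 7, 4, 2] end={s47,s8} ∉↓L; 6/6 del acc.
3 words, ⪯-incomp.

Antichain: [ke, eec, ceceek].


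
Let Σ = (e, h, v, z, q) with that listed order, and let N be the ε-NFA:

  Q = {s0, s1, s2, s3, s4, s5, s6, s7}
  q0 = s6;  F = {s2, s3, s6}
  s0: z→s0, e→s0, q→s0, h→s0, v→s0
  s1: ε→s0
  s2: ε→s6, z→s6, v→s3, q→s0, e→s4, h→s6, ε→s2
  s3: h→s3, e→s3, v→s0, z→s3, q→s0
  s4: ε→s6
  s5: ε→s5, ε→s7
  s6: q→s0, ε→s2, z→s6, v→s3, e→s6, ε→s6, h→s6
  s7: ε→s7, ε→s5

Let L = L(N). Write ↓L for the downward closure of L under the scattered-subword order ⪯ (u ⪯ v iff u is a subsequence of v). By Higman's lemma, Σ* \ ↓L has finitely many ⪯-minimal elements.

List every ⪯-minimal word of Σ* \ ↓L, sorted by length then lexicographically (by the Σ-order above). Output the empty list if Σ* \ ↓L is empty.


Antichain: [q, vv].

|Q|=8, |F|=3, |δ|=30 (10 ε).
min D↑ (3 st, q0=0, F={2}): 0:e→0,h→0,v→1,z→0,q→2 1:e→1,h→1,v→2,z→1,q→2 2:e→2,h→2,v→2,z→2,q→2 [Hopcroft].
'q': |S_i|=[5, 1] end={s0} ∉↓L; 1/1 deletions ∈↓L.
'vv': N↓-sim [5, 2, 1] end={s0} ∉↓L; 2/2 deletions ∈↓L.
2 words, ⪯-incomp.


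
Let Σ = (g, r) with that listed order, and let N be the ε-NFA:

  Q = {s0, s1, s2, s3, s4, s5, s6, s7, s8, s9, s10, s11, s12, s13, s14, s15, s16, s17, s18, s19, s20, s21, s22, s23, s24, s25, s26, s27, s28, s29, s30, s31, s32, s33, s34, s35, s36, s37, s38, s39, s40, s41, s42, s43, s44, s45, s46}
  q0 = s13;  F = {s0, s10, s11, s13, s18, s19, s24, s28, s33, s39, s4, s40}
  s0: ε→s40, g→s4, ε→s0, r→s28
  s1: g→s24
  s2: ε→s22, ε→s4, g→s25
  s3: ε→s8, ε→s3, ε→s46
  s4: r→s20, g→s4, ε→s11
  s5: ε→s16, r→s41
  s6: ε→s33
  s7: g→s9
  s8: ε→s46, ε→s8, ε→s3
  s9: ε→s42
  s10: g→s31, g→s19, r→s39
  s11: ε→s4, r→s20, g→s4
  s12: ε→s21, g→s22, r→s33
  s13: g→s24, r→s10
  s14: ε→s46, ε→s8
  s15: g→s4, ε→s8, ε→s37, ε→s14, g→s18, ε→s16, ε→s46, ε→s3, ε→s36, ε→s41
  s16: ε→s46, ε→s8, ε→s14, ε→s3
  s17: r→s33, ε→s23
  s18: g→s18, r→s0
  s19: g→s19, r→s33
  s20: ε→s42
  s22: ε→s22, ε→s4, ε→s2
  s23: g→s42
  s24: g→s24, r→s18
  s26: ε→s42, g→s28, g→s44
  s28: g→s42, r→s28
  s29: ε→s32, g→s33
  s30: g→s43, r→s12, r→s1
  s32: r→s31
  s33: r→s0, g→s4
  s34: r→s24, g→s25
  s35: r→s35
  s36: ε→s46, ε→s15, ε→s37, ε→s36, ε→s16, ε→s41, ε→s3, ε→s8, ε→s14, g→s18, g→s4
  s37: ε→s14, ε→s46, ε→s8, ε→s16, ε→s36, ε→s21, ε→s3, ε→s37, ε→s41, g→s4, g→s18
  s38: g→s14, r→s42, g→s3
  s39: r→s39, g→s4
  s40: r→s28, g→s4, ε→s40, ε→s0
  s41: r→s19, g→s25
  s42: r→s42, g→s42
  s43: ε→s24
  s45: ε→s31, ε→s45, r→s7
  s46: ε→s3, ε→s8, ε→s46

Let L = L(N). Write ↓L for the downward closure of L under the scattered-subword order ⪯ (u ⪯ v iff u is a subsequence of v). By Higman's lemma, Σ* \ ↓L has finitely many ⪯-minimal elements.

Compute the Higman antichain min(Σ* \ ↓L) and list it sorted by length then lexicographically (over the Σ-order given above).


|Q|=47, |F|=12, |δ|=120 (63 ε).
min D↑ (11 st, q0=0, F={10}): 0:g→1,r→2 1:g→1,r→3 2:g→4,r→5 3:g→3,r→6 4:g→4,r→7 5:g→8,r→5 6:g→8,r→9 7:g→8,r→6 8:g→8,r→10 9:g→10,r→9 10:g→10,r→10.
'rrgr': N↓-sim [15, 13, 9, 4, 2] end={s20,s42} rej; 4/4 single-dels accept.
'grrrg': N↓-sim [15, 12, 9, 7, 3, 1] end={s42} ∉↓L; 5/5 single-dels accept.
2 minimals (antichain).

min(Σ*\↓L) = [rrgr, grrrg].


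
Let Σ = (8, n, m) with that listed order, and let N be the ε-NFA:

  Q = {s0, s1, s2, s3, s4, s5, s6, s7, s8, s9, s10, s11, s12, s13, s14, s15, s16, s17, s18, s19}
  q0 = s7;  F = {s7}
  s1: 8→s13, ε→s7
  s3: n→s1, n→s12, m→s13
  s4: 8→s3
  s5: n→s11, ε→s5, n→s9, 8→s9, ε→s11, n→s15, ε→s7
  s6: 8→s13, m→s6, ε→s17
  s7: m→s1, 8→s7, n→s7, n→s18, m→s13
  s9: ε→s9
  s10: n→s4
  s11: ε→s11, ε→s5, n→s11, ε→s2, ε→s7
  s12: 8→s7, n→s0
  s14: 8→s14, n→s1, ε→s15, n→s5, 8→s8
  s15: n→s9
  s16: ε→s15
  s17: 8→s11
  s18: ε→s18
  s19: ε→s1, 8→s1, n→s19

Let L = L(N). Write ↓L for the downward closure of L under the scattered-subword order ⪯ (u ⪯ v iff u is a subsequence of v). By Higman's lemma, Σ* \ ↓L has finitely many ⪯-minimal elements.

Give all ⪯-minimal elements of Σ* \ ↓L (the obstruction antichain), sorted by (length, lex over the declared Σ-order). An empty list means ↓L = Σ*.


Antichain: [].

|Q|=20, |F|=1, |δ|=42 (14 ε).
min D↑ (1 st, q0=0, F={}): 0:8→0,n→0,m→0 [Hopcroft].
L(D↑) = ∅; no obstructions.


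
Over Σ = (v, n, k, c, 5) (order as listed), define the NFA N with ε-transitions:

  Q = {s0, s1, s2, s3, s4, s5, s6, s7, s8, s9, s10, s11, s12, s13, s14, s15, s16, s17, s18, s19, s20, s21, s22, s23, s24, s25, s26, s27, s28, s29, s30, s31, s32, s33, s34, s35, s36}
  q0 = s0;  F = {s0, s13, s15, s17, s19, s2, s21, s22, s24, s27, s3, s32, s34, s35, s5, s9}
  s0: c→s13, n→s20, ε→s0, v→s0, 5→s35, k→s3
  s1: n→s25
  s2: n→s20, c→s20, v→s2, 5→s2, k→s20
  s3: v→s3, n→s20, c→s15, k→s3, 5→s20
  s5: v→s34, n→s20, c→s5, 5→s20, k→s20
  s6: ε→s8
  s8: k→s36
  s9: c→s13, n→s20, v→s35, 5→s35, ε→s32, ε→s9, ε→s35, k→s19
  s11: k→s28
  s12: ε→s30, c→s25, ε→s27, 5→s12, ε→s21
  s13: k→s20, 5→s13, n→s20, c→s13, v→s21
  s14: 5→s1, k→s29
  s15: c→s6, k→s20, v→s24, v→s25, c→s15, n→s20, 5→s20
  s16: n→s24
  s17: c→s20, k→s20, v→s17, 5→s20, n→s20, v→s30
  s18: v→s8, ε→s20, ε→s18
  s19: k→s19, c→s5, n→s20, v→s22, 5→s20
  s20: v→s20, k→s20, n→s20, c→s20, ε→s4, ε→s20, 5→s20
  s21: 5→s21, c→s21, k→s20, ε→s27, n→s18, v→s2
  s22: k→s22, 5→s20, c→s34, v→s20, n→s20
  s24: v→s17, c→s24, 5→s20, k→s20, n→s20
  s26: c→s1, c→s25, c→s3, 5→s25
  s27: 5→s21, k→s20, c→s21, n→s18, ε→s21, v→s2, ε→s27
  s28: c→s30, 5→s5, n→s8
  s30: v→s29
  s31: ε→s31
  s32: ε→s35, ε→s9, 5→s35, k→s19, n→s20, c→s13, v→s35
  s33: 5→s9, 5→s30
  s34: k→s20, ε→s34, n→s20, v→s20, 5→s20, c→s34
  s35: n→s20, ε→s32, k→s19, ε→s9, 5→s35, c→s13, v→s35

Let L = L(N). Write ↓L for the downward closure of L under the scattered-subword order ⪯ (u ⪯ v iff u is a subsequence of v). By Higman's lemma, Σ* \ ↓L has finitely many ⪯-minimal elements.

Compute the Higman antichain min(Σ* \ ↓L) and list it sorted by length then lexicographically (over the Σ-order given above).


|Q|=37, |F|=16, |δ|=128 (21 ε).
min D↑ (14 st, q0=0, F={1}): 0:v→0,n→1,k→2,c→3,5→4 1:v→1,n→1,k→1,c→1,5→1 2:v→2,n→1,k→2,c→5,5→1 3:v→6,n→1,k→1,c→3,5→3 4:v→4,n→1,k→7,c→3,5→4 5:v→8,n→1,k→1,c→5,5→1 6:v→9,n→1,k→1,c→6,5→6 7:v→10,n→1,k→7,c→11,5→1 8:v→12,n→1,k→1,c→8,5→1 9:v→9,n→1,k→1,c→1,5→9 10:v→1,n→1,k→10,c→13,5→1 11:v→13,n→1,k→1,c→11,5→1 12:v→12,n→1,k→1,c→1,5→1 13:v→1,n→1,k→1,c→13,5→1 [Hopcroft].
'n': run [25, 5] end={s18,s20,s36,s4,s8} rej; 1/1 single-dels accept.
'k5': |S_i|=[25, 16, 2] end={s20,s4} ∉↓L; 2/2 single-dels accept.
'ck': |S_i|=[25, 18, 3] end={s20,s36,s4} ∉↓L; 2/2 deletions ∈↓L.
'cvvc': N↓-sim [25, 18, 14, 8, 2] end={s20,s4} — reject; 4/4 del acc.
'5kvv': run [25, 16, 7, 4, 2] end={s20,s4} ∉↓L; 4/4 deletions ∈↓L.
5 words, ⪯-incomp.

Antichain: [n, k5, ck, cvvc, 5kvv].


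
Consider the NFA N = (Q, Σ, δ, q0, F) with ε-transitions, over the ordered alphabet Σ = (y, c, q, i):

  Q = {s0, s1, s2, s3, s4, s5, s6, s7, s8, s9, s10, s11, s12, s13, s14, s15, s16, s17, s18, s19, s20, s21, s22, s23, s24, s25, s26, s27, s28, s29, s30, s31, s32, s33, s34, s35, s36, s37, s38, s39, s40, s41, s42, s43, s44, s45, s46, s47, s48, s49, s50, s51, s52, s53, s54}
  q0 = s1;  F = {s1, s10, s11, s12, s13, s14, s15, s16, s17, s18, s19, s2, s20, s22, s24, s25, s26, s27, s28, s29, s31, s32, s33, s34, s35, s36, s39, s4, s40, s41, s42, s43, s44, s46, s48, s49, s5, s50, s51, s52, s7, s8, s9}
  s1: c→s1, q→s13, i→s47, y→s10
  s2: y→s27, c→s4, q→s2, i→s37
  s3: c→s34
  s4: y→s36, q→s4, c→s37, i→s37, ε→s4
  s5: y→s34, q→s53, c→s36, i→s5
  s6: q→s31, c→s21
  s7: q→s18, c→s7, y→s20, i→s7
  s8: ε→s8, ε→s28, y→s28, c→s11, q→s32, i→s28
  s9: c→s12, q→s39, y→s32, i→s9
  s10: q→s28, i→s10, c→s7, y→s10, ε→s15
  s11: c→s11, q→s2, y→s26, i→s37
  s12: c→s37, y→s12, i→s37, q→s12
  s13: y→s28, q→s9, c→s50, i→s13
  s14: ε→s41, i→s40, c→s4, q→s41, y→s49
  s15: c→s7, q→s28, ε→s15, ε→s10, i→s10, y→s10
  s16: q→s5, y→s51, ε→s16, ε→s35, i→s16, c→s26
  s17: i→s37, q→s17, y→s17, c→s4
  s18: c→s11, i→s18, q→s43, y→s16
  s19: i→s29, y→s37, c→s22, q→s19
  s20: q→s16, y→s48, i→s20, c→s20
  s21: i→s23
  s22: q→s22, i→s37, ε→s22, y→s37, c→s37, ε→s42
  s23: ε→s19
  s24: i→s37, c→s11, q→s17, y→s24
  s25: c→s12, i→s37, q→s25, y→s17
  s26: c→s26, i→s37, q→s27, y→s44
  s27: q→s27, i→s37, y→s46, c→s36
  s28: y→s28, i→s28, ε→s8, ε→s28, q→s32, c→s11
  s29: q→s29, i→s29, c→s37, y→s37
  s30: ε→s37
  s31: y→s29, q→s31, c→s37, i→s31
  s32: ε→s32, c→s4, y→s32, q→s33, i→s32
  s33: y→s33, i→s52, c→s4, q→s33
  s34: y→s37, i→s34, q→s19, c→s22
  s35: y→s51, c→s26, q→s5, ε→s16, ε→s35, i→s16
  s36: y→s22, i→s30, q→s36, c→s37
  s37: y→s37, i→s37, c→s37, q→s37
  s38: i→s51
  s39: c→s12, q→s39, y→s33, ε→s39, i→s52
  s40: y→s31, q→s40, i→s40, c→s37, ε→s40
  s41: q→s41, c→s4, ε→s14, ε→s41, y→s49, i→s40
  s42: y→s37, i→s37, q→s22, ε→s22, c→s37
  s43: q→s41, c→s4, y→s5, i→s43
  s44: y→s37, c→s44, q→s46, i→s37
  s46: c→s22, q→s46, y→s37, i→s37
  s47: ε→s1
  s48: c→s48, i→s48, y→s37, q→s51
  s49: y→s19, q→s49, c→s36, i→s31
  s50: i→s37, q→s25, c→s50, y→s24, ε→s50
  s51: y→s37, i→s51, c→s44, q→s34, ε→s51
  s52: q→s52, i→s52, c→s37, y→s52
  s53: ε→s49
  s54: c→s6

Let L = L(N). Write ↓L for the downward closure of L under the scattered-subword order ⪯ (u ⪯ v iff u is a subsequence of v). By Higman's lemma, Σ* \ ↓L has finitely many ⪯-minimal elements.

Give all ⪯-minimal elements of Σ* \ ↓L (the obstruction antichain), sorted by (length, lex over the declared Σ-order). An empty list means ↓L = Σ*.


A = [qci, qqcc, ycyyy, qqqic].

|Q|=55, |F|=43, |δ|=209 (27 ε).
min D↑ (39 st, q0=0, F={13}): 0:y→1,c→0,q→2,i→0 1:y→1,c→3,q→4,i→1 2:y→4,c→5,q→6,i→2 3:y→7,c→3,q→8,i→3 4:y→4,c→9,q→10,i→4 5:y→11,c→5,q→12,i→13 6:y→10,c→14,q→15,i→6 7:y→16,c→7,q→17,i→7 8:y→17,c→9,q→18,i→8 9:y→19,c→9,q→20,i→13 10:y→10,c→21,q→22,i→10 11:y→11,c→9,q→23,i→13 12:y→23,c→14,q→12,i→13 13:y→13,c→13,q→13,i→13 14:y→14,c→13,q→14,i→13 15:y→22,c→14,q→15,i→24 16:y→13,c→16,q→25,i→16 17:y→25,c→19,q→26,i→17 18:y→26,c→21,q→27,i→18 19:y→28,c→19,q→29,i→13 20:y→29,c→21,q→20,i→13 21:y→30,c→13,q→21,i→13 22:y→22,c→21,q→22,i→24 23:y→23,c→21,q→23,i→13 24:y→24,c→13,q→24,i→24 25:y→13,c→28,q→31,i→25 26:y→31,c→30,q→32,i→26 27:y→32,c→21,q→27,i→33 28:y→13,c→28,q→34,i→13 29:y→34,c→30,q→29,i→13 30:y→35,c→13,q→30,i→13 31:y→13,c→35,q→36,i→31 32:y→36,c→30,q→32,i→37 33:y→37,c→13,q→33,i→33 34:y→13,c→35,q→34,i→13 35:y→13,c→13,q→35,i→13 36:y→13,c→35,q→36,i→38 37:y→38,c→13,q→37,i→37 38:y→13,c→13,q→38,i→38.
'qci': run [47, 40, 17, 2] end={s30,s37} — reject; 3/3 deletions ∈↓L.
'qqcc': |S_i|=[47, 40, 28, 7, 1] end={s37} rej; 4/4 deletions ∈↓L.
'ycyyy': |S_i|=[47, 40, 30, 21, 10, 1] end={s37} ∉↓L; 5/5 single-dels accept.
'qqqic': run [47, 40, 28, 23, 6, 1] end={s37} ∉↓L; 5/5 single-dels accept.
4 minimals (antichain).


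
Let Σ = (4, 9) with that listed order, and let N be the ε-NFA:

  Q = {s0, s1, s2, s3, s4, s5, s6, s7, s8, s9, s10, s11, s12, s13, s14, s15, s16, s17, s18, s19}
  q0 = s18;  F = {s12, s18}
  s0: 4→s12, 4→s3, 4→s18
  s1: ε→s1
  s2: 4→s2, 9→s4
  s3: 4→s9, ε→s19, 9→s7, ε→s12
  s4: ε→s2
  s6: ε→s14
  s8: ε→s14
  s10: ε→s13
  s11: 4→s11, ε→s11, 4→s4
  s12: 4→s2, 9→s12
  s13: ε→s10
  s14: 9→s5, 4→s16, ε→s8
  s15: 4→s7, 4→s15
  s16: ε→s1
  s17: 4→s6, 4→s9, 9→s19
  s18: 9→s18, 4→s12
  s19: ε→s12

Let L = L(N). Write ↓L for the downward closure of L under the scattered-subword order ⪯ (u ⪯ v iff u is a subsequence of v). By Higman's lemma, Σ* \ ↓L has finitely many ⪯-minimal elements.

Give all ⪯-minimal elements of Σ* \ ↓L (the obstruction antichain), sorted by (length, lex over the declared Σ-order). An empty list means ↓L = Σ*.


|Q|=20, |F|=2, |δ|=32 (12 ε).
min D↑ (3 st, q0=0, F={2}): 0:4→1,9→0 1:4→2,9→1 2:4→2,9→2 (ε-aug+det+¬).
'44': |S_i|=[4, 3, 2] end={s2,s4} ∉↓L; 2/2 deletions ∈↓L.
1 words, ⪯-incomp.

A = [44].


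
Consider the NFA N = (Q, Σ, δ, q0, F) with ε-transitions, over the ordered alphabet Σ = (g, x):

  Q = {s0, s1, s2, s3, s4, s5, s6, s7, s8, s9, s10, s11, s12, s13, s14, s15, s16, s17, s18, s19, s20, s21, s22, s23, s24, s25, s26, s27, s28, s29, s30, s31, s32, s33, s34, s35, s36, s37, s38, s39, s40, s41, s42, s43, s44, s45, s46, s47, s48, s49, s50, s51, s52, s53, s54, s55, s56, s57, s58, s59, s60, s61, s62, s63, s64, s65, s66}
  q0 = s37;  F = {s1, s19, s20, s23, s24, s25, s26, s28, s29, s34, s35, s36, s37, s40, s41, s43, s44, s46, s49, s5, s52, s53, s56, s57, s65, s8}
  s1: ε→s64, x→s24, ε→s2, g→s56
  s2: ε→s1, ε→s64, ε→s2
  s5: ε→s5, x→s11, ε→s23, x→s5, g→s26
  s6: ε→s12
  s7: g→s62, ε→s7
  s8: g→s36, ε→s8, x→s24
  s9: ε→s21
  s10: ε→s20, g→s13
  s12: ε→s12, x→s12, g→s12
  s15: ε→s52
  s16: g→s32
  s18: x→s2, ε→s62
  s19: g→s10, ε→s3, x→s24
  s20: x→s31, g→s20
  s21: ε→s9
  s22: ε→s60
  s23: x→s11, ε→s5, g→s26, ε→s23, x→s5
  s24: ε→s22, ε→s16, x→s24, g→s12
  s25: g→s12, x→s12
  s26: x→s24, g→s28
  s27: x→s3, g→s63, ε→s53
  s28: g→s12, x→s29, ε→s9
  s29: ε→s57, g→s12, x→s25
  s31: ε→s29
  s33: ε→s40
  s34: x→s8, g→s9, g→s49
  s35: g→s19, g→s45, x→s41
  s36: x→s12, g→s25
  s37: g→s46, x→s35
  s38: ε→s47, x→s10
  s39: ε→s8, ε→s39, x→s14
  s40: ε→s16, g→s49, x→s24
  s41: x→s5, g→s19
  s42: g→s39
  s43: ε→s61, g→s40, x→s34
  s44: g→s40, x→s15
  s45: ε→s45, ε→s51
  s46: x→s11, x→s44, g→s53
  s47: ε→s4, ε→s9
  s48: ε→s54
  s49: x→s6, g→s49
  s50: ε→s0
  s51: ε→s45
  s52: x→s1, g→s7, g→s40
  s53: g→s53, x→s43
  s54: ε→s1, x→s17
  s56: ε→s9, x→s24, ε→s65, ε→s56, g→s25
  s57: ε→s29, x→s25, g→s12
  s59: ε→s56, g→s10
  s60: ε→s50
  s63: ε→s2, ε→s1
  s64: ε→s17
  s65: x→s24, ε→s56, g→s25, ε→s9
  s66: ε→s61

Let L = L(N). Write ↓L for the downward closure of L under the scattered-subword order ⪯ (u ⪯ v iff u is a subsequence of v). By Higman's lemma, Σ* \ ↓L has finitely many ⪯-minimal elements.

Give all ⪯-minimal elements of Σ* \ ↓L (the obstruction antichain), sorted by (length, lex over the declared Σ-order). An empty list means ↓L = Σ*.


Antichain: [xgxg, gxggx, ggxxgx, gxxxxg, xggxxx, xxxggg].

|Q|=67, |F|=26, |δ|=123 (52 ε).
min D↑ (24 st, q0=0, F={17}): 0:g→1,x→2 1:g→3,x→4 2:g→5,x→6 3:g→3,x→7 4:g→8,x→9 5:g→10,x→11 6:g→5,x→12 7:g→8,x→13 8:g→14,x→11 9:g→8,x→15 10:g→10,x→16 11:g→17,x→11 12:g→18,x→12 13:g→14,x→19 14:g→14,x→17 15:g→20,x→11 16:g→17,x→21 17:g→17,x→17 18:g→22,x→11 19:g→23,x→11 20:g→21,x→11 21:g→17,x→17 22:g→17,x→16 23:g→21,x→17.
'xgxg': |S_i|=[50, 47, 31, 13, 2] end={s12,s32} — reject; 4/4 single-dels accept.
'gxggx': |S_i|=[50, 45, 34, 19, 6, 2] end={s12,s6} rej; 5/5 single-dels accept.
'ggxxgx': N↓-sim [50, 45, 31, 22, 16, 8, 2] end={s12,s6} — reject; 6/6 single-dels accept.
'gxxxxg': N↓-sim [50, 45, 34, 27, 20, 8, 2] end={s12,s32} rej; 6/6 single-dels accept.
'xggxxx': N↓-sim [50, 47, 31, 15, 6, 2, 1] end={s12} rej; 6/6 deletions ∈↓L.
'xxxggg': N↓-sim [50, 47, 41, 28, 18, 8, 1] end={s12} rej; 6/6 deletions ∈↓L.
6 minimals (antichain).


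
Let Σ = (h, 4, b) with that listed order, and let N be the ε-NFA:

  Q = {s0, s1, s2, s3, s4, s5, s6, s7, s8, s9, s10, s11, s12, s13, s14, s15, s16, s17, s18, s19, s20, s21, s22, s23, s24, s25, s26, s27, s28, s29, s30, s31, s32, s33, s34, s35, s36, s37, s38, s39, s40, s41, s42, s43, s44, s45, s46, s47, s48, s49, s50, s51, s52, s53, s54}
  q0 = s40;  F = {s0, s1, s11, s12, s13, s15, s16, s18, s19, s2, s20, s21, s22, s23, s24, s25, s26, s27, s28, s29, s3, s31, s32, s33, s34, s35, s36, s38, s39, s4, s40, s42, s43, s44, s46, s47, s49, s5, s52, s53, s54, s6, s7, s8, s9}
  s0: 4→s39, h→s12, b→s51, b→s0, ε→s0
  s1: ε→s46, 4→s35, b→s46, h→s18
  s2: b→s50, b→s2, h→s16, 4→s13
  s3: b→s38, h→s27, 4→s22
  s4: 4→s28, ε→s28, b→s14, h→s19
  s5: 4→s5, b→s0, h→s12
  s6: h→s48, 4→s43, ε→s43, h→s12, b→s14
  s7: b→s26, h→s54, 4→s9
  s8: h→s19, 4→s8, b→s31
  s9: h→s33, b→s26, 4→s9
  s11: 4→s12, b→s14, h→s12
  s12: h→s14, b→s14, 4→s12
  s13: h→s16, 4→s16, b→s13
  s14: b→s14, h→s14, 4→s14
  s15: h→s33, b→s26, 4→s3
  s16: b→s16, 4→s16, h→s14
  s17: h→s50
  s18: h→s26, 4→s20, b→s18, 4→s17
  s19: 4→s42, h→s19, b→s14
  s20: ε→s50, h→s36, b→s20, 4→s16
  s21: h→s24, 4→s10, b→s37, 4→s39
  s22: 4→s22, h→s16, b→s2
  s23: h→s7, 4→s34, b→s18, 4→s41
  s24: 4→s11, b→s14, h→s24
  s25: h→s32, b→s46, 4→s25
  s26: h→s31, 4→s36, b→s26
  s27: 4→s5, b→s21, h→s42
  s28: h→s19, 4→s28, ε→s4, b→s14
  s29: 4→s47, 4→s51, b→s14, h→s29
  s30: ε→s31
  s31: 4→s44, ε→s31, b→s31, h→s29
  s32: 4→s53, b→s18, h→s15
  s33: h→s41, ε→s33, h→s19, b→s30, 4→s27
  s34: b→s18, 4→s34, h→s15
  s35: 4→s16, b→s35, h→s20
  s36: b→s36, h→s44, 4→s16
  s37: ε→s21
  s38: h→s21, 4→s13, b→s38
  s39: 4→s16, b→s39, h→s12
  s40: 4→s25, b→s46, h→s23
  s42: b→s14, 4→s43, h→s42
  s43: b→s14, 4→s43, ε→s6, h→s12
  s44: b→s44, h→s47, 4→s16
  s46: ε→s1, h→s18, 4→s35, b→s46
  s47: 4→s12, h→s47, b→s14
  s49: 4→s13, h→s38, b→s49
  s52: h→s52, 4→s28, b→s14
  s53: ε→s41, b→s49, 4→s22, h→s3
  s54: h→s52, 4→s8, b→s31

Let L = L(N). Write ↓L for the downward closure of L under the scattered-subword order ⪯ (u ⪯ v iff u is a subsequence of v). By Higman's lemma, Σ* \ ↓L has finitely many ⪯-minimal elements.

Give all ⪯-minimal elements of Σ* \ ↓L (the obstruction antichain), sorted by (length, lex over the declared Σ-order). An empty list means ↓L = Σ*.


Antichain: [b44h, hhhhb, 4h44hh].

|Q|=55, |F|=45, |δ|=160 (13 ε).
min D↑ (43 st, q0=0, F={24}): 0:h→1,4→2,b→3 1:h→4,4→5,b→6 2:h→7,4→2,b→3 3:h→6,4→8,b→3 4:h→9,4→10,b→11 5:h→12,4→5,b→6 6:h→11,4→13,b→6 7:h→12,4→14,b→6 8:h→13,4→15,b→8 9:h→16,4→17,b→18 10:h→19,4→10,b→11 11:h→18,4→20,b→11 12:h→19,4→21,b→11 13:h→20,4→15,b→13 14:h→21,4→22,b→23 15:h→24,4→15,b→15 16:h→16,4→25,b→24 17:h→26,4→17,b→18 18:h→27,4→28,b→18 19:h→26,4→29,b→18 20:h→28,4→15,b→20 21:h→29,4→22,b→30 22:h→15,4→22,b→31 23:h→30,4→32,b→23 24:h→24,4→24,b→24 25:h→26,4→25,b→24 26:h→26,4→33,b→24 27:h→27,4→34,b→24 28:h→34,4→15,b→28 29:h→33,4→35,b→36 30:h→36,4→32,b→30 31:h→15,4→32,b→31 32:h→15,4→15,b→32 33:h→33,4→37,b→24 34:h→34,4→38,b→24 35:h→38,4→35,b→39 36:h→40,4→41,b→36 37:h→38,4→37,b→24 38:h→24,4→38,b→24 39:h→38,4→41,b→39 40:h→40,4→42,b→24 41:h→38,4→15,b→41 42:h→38,4→38,b→24 [Hopcroft].
'b44h': run [54, 29, 15, 3, 1] end={s14} rej; 4/4 single-dels accept.
'hhhhb': |S_i|=[54, 49, 41, 30, 16, 1] end={s14} rej; 5/5 single-dels accept.
'4h44hh': |S_i|=[54, 49, 40, 31, 16, 4, 1] end={s14} ∉↓L; 6/6 single-dels accept.
3 obstructions.
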